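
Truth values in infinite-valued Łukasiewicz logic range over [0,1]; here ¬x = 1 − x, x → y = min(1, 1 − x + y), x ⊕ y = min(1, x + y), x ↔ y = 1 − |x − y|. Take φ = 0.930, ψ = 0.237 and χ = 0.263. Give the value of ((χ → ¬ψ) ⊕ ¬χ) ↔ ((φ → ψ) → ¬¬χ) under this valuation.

¬ψ = 1 − 0.237 = 0.763
χ → ¬ψ = min(1, 1 − 0.263 + 0.763) = min(1, 1.500) = 1.000
¬χ = 1 − 0.263 = 0.737
(χ → ¬ψ) ⊕ ¬χ = min(1, 1.000 + 0.737) = min(1, 1.737) = 1.000
φ → ψ = min(1, 1 − 0.930 + 0.237) = min(1, 0.307) = 0.307
¬¬χ = 1 − 0.737 = 0.263
(φ → ψ) → ¬¬χ = min(1, 1 − 0.307 + 0.263) = min(1, 0.956) = 0.956
((χ → ¬ψ) ⊕ ¬χ) ↔ ((φ → ψ) → ¬¬χ) = 1 − |1.000 − 0.956| = 1 − 0.044 = 0.956

0.956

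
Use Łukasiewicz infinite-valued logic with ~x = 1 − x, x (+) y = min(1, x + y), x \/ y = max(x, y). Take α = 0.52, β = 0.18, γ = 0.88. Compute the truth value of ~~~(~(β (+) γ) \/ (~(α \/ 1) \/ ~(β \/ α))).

β (+) γ = min(1, 0.18 + 0.88) = min(1, 1.06) = 1.00
~(β (+) γ) = 1 − 1.00 = 0.00
α \/ 1 = max(0.52, 1.00) = 1.00
~(α \/ 1) = 1 − 1.00 = 0.00
β \/ α = max(0.18, 0.52) = 0.52
~(β \/ α) = 1 − 0.52 = 0.48
~(α \/ 1) \/ ~(β \/ α) = max(0.00, 0.48) = 0.48
~(β (+) γ) \/ (~(α \/ 1) \/ ~(β \/ α)) = max(0.00, 0.48) = 0.48
~(~(β (+) γ) \/ (~(α \/ 1) \/ ~(β \/ α))) = 1 − 0.48 = 0.52
~~(~(β (+) γ) \/ (~(α \/ 1) \/ ~(β \/ α))) = 1 − 0.52 = 0.48
~~~(~(β (+) γ) \/ (~(α \/ 1) \/ ~(β \/ α))) = 1 − 0.48 = 0.52

0.52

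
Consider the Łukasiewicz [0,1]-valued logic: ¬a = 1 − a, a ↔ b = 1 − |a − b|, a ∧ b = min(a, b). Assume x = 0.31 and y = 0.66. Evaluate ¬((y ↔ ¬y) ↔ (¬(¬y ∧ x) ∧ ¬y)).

0.34

¬y = 1 − 0.66 = 0.34
y ↔ ¬y = 1 − |0.66 − 0.34| = 1 − 0.32 = 0.68
¬y ∧ x = min(0.34, 0.31) = 0.31
¬(¬y ∧ x) = 1 − 0.31 = 0.69
¬(¬y ∧ x) ∧ ¬y = min(0.69, 0.34) = 0.34
(y ↔ ¬y) ↔ (¬(¬y ∧ x) ∧ ¬y) = 1 − |0.68 − 0.34| = 1 − 0.34 = 0.66
¬((y ↔ ¬y) ↔ (¬(¬y ∧ x) ∧ ¬y)) = 1 − 0.66 = 0.34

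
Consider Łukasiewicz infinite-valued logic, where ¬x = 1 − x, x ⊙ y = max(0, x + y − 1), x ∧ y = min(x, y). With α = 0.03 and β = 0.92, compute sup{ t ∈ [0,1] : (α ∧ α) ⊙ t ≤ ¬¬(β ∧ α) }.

1.00

α ∧ α = min(0.03, 0.03) = 0.03
So the left factor is α ∧ α = 0.03.
β ∧ α = min(0.92, 0.03) = 0.03
¬(β ∧ α) = 1 − 0.03 = 0.97
¬¬(β ∧ α) = 1 − 0.97 = 0.03
So the right-hand bound is ¬¬(β ∧ α) = 0.03.
The residuum of the Łukasiewicz t-norm gives the supremum: min(1, 1 − 0.03 + 0.03).
1 − 0.03 + 0.03 = 1.00, so t = min(1, 1.00) = 1.00.
Check: 0.03 ⊙ 1.00 = max(0, 0.03) = 0.03 ≤ 0.03.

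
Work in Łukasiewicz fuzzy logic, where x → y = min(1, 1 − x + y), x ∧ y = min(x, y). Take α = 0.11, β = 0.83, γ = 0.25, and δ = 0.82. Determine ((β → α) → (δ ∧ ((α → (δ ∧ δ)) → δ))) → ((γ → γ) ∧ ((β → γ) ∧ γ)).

0.25

β → α = min(1, 1 − 0.83 + 0.11) = min(1, 0.28) = 0.28
δ ∧ δ = min(0.82, 0.82) = 0.82
α → (δ ∧ δ) = min(1, 1 − 0.11 + 0.82) = min(1, 1.71) = 1.00
(α → (δ ∧ δ)) → δ = min(1, 1 − 1.00 + 0.82) = min(1, 0.82) = 0.82
δ ∧ ((α → (δ ∧ δ)) → δ) = min(0.82, 0.82) = 0.82
(β → α) → (δ ∧ ((α → (δ ∧ δ)) → δ)) = min(1, 1 − 0.28 + 0.82) = min(1, 1.54) = 1.00
γ → γ = min(1, 1 − 0.25 + 0.25) = min(1, 1.00) = 1.00
β → γ = min(1, 1 − 0.83 + 0.25) = min(1, 0.42) = 0.42
(β → γ) ∧ γ = min(0.42, 0.25) = 0.25
(γ → γ) ∧ ((β → γ) ∧ γ) = min(1.00, 0.25) = 0.25
((β → α) → (δ ∧ ((α → (δ ∧ δ)) → δ))) → ((γ → γ) ∧ ((β → γ) ∧ γ)) = min(1, 1 − 1.00 + 0.25) = min(1, 0.25) = 0.25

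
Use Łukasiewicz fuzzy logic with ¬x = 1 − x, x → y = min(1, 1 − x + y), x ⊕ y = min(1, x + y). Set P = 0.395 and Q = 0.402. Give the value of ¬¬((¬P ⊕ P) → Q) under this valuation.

¬P = 1 − 0.395 = 0.605
¬P ⊕ P = min(1, 0.605 + 0.395) = min(1, 1.000) = 1.000
(¬P ⊕ P) → Q = min(1, 1 − 1.000 + 0.402) = min(1, 0.402) = 0.402
¬((¬P ⊕ P) → Q) = 1 − 0.402 = 0.598
¬¬((¬P ⊕ P) → Q) = 1 − 0.598 = 0.402

0.402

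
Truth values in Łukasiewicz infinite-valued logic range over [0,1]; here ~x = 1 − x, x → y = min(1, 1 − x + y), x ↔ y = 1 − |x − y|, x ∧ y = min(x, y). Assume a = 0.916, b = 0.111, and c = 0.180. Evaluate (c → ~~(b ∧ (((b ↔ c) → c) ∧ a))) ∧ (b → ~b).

0.931

b ↔ c = 1 − |0.111 − 0.180| = 1 − 0.069 = 0.931
(b ↔ c) → c = min(1, 1 − 0.931 + 0.180) = min(1, 0.249) = 0.249
((b ↔ c) → c) ∧ a = min(0.249, 0.916) = 0.249
b ∧ (((b ↔ c) → c) ∧ a) = min(0.111, 0.249) = 0.111
~(b ∧ (((b ↔ c) → c) ∧ a)) = 1 − 0.111 = 0.889
~~(b ∧ (((b ↔ c) → c) ∧ a)) = 1 − 0.889 = 0.111
c → ~~(b ∧ (((b ↔ c) → c) ∧ a)) = min(1, 1 − 0.180 + 0.111) = min(1, 0.931) = 0.931
~b = 1 − 0.111 = 0.889
b → ~b = min(1, 1 − 0.111 + 0.889) = min(1, 1.778) = 1.000
(c → ~~(b ∧ (((b ↔ c) → c) ∧ a))) ∧ (b → ~b) = min(0.931, 1.000) = 0.931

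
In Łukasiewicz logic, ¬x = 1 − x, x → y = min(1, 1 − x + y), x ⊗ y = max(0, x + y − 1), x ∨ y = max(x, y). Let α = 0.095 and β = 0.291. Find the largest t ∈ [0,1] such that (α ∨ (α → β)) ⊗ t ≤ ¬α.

0.905

α → β = min(1, 1 − 0.095 + 0.291) = min(1, 1.196) = 1.000
α ∨ (α → β) = max(0.095, 1.000) = 1.000
So the left factor is α ∨ (α → β) = 1.000.
¬α = 1 − 0.095 = 0.905
So the right-hand bound is ¬α = 0.905.
The residuum of the Łukasiewicz t-norm gives the supremum: min(1, 1 − 1.000 + 0.905).
1 − 1.000 + 0.905 = 0.905, so t = min(1, 0.905) = 0.905.
Check: 1.000 ⊗ 0.905 = max(0, 0.905) = 0.905 ≤ 0.905.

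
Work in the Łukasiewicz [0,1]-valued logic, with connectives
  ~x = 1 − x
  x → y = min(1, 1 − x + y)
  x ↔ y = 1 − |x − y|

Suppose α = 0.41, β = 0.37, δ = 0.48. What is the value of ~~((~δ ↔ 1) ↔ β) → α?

0.56

~δ = 1 − 0.48 = 0.52
~δ ↔ 1 = 1 − |0.52 − 1.00| = 1 − 0.48 = 0.52
(~δ ↔ 1) ↔ β = 1 − |0.52 − 0.37| = 1 − 0.15 = 0.85
~((~δ ↔ 1) ↔ β) = 1 − 0.85 = 0.15
~~((~δ ↔ 1) ↔ β) = 1 − 0.15 = 0.85
~~((~δ ↔ 1) ↔ β) → α = min(1, 1 − 0.85 + 0.41) = min(1, 0.56) = 0.56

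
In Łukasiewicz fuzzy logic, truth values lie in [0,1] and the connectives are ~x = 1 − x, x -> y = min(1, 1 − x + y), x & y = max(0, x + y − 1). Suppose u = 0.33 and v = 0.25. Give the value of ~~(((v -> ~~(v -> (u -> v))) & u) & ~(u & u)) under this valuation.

0.33

u -> v = min(1, 1 − 0.33 + 0.25) = min(1, 0.92) = 0.92
v -> (u -> v) = min(1, 1 − 0.25 + 0.92) = min(1, 1.67) = 1.00
~(v -> (u -> v)) = 1 − 1.00 = 0.00
~~(v -> (u -> v)) = 1 − 0.00 = 1.00
v -> ~~(v -> (u -> v)) = min(1, 1 − 0.25 + 1.00) = min(1, 1.75) = 1.00
(v -> ~~(v -> (u -> v))) & u = max(0, 1.00 + 0.33 − 1) = max(0, 0.33) = 0.33
u & u = max(0, 0.33 + 0.33 − 1) = max(0, -0.34) = 0.00
~(u & u) = 1 − 0.00 = 1.00
((v -> ~~(v -> (u -> v))) & u) & ~(u & u) = max(0, 0.33 + 1.00 − 1) = max(0, 0.33) = 0.33
~(((v -> ~~(v -> (u -> v))) & u) & ~(u & u)) = 1 − 0.33 = 0.67
~~(((v -> ~~(v -> (u -> v))) & u) & ~(u & u)) = 1 − 0.67 = 0.33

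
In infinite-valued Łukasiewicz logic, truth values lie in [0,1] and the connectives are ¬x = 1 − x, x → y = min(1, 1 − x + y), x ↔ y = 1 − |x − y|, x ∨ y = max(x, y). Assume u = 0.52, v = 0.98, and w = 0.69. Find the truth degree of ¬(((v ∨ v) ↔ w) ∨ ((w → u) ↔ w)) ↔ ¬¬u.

0.62

v ∨ v = max(0.98, 0.98) = 0.98
(v ∨ v) ↔ w = 1 − |0.98 − 0.69| = 1 − 0.29 = 0.71
w → u = min(1, 1 − 0.69 + 0.52) = min(1, 0.83) = 0.83
(w → u) ↔ w = 1 − |0.83 − 0.69| = 1 − 0.14 = 0.86
((v ∨ v) ↔ w) ∨ ((w → u) ↔ w) = max(0.71, 0.86) = 0.86
¬(((v ∨ v) ↔ w) ∨ ((w → u) ↔ w)) = 1 − 0.86 = 0.14
¬u = 1 − 0.52 = 0.48
¬¬u = 1 − 0.48 = 0.52
¬(((v ∨ v) ↔ w) ∨ ((w → u) ↔ w)) ↔ ¬¬u = 1 − |0.14 − 0.52| = 1 − 0.38 = 0.62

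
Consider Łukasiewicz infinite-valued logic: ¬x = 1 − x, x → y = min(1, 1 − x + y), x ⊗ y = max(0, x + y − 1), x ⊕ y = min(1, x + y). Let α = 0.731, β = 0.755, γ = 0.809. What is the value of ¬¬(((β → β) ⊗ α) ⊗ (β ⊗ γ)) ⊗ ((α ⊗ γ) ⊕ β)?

0.295

β → β = min(1, 1 − 0.755 + 0.755) = min(1, 1.000) = 1.000
(β → β) ⊗ α = max(0, 1.000 + 0.731 − 1) = max(0, 0.731) = 0.731
β ⊗ γ = max(0, 0.755 + 0.809 − 1) = max(0, 0.564) = 0.564
((β → β) ⊗ α) ⊗ (β ⊗ γ) = max(0, 0.731 + 0.564 − 1) = max(0, 0.295) = 0.295
¬(((β → β) ⊗ α) ⊗ (β ⊗ γ)) = 1 − 0.295 = 0.705
¬¬(((β → β) ⊗ α) ⊗ (β ⊗ γ)) = 1 − 0.705 = 0.295
α ⊗ γ = max(0, 0.731 + 0.809 − 1) = max(0, 0.540) = 0.540
(α ⊗ γ) ⊕ β = min(1, 0.540 + 0.755) = min(1, 1.295) = 1.000
¬¬(((β → β) ⊗ α) ⊗ (β ⊗ γ)) ⊗ ((α ⊗ γ) ⊕ β) = max(0, 0.295 + 1.000 − 1) = max(0, 0.295) = 0.295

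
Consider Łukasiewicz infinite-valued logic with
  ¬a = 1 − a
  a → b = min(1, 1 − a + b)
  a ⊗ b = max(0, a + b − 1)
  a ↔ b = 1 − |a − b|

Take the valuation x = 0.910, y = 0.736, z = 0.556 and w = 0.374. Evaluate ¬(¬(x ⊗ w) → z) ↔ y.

x ⊗ w = max(0, 0.910 + 0.374 − 1) = max(0, 0.284) = 0.284
¬(x ⊗ w) = 1 − 0.284 = 0.716
¬(x ⊗ w) → z = min(1, 1 − 0.716 + 0.556) = min(1, 0.840) = 0.840
¬(¬(x ⊗ w) → z) = 1 − 0.840 = 0.160
¬(¬(x ⊗ w) → z) ↔ y = 1 − |0.160 − 0.736| = 1 − 0.576 = 0.424

0.424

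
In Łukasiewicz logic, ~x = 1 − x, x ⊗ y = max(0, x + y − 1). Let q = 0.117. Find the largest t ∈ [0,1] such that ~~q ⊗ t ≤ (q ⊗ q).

0.883

~q = 1 − 0.117 = 0.883
~~q = 1 − 0.883 = 0.117
So the left factor is ~~q = 0.117.
q ⊗ q = max(0, 0.117 + 0.117 − 1) = max(0, -0.766) = 0.000
So the right-hand bound is q ⊗ q = 0.000.
The residuum of the Łukasiewicz t-norm gives the supremum: min(1, 1 − 0.117 + 0.000).
1 − 0.117 + 0.000 = 0.883, so t = min(1, 0.883) = 0.883.
Check: 0.117 ⊗ 0.883 = max(0, 0.000) = 0.000 ≤ 0.000.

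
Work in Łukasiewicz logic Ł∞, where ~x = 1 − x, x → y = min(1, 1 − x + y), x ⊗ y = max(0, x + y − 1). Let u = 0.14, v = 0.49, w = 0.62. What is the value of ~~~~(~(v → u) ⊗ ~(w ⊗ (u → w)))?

v → u = min(1, 1 − 0.49 + 0.14) = min(1, 0.65) = 0.65
~(v → u) = 1 − 0.65 = 0.35
u → w = min(1, 1 − 0.14 + 0.62) = min(1, 1.48) = 1.00
w ⊗ (u → w) = max(0, 0.62 + 1.00 − 1) = max(0, 0.62) = 0.62
~(w ⊗ (u → w)) = 1 − 0.62 = 0.38
~(v → u) ⊗ ~(w ⊗ (u → w)) = max(0, 0.35 + 0.38 − 1) = max(0, -0.27) = 0.00
~(~(v → u) ⊗ ~(w ⊗ (u → w))) = 1 − 0.00 = 1.00
~~(~(v → u) ⊗ ~(w ⊗ (u → w))) = 1 − 1.00 = 0.00
~~~(~(v → u) ⊗ ~(w ⊗ (u → w))) = 1 − 0.00 = 1.00
~~~~(~(v → u) ⊗ ~(w ⊗ (u → w))) = 1 − 1.00 = 0.00

0.00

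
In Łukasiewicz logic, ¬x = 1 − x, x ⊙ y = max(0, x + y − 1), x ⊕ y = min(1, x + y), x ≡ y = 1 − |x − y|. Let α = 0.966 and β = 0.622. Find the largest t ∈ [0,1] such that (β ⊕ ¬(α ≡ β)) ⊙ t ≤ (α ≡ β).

α ≡ β = 1 − |0.966 − 0.622| = 1 − 0.344 = 0.656
¬(α ≡ β) = 1 − 0.656 = 0.344
β ⊕ ¬(α ≡ β) = min(1, 0.622 + 0.344) = min(1, 0.966) = 0.966
So the left factor is β ⊕ ¬(α ≡ β) = 0.966.
So the right-hand bound is α ≡ β = 0.656.
The residuum of the Łukasiewicz t-norm gives the supremum: min(1, 1 − 0.966 + 0.656).
1 − 0.966 + 0.656 = 0.690, so t = min(1, 0.690) = 0.690.
Check: 0.966 ⊙ 0.690 = max(0, 0.656) = 0.656 ≤ 0.656.

0.690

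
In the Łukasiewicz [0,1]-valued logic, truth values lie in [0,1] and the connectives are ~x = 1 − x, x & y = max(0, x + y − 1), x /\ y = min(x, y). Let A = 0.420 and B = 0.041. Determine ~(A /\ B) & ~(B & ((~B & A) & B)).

A /\ B = min(0.420, 0.041) = 0.041
~(A /\ B) = 1 − 0.041 = 0.959
~B = 1 − 0.041 = 0.959
~B & A = max(0, 0.959 + 0.420 − 1) = max(0, 0.379) = 0.379
(~B & A) & B = max(0, 0.379 + 0.041 − 1) = max(0, -0.580) = 0.000
B & ((~B & A) & B) = max(0, 0.041 + 0.000 − 1) = max(0, -0.959) = 0.000
~(B & ((~B & A) & B)) = 1 − 0.000 = 1.000
~(A /\ B) & ~(B & ((~B & A) & B)) = max(0, 0.959 + 1.000 − 1) = max(0, 0.959) = 0.959

0.959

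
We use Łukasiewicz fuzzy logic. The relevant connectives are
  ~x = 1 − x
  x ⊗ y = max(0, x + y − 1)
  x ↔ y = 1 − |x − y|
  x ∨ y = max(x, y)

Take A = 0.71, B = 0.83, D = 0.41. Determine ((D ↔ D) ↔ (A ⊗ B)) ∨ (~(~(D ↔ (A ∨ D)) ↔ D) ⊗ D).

D ↔ D = 1 − |0.41 − 0.41| = 1 − 0.00 = 1.00
A ⊗ B = max(0, 0.71 + 0.83 − 1) = max(0, 0.54) = 0.54
(D ↔ D) ↔ (A ⊗ B) = 1 − |1.00 − 0.54| = 1 − 0.46 = 0.54
A ∨ D = max(0.71, 0.41) = 0.71
D ↔ (A ∨ D) = 1 − |0.41 − 0.71| = 1 − 0.30 = 0.70
~(D ↔ (A ∨ D)) = 1 − 0.70 = 0.30
~(D ↔ (A ∨ D)) ↔ D = 1 − |0.30 − 0.41| = 1 − 0.11 = 0.89
~(~(D ↔ (A ∨ D)) ↔ D) = 1 − 0.89 = 0.11
~(~(D ↔ (A ∨ D)) ↔ D) ⊗ D = max(0, 0.11 + 0.41 − 1) = max(0, -0.48) = 0.00
((D ↔ D) ↔ (A ⊗ B)) ∨ (~(~(D ↔ (A ∨ D)) ↔ D) ⊗ D) = max(0.54, 0.00) = 0.54

0.54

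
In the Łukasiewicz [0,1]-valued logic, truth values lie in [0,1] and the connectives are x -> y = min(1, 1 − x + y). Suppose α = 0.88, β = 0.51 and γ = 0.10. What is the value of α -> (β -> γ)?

0.71

β -> γ = min(1, 1 − 0.51 + 0.10) = min(1, 0.59) = 0.59
α -> (β -> γ) = min(1, 1 − 0.88 + 0.59) = min(1, 0.71) = 0.71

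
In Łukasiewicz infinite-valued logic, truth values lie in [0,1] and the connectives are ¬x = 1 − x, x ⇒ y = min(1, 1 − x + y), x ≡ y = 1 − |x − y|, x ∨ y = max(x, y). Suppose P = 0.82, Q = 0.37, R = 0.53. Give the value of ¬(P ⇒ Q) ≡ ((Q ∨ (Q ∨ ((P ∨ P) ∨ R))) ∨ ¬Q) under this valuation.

P ⇒ Q = min(1, 1 − 0.82 + 0.37) = min(1, 0.55) = 0.55
¬(P ⇒ Q) = 1 − 0.55 = 0.45
P ∨ P = max(0.82, 0.82) = 0.82
(P ∨ P) ∨ R = max(0.82, 0.53) = 0.82
Q ∨ ((P ∨ P) ∨ R) = max(0.37, 0.82) = 0.82
Q ∨ (Q ∨ ((P ∨ P) ∨ R)) = max(0.37, 0.82) = 0.82
¬Q = 1 − 0.37 = 0.63
(Q ∨ (Q ∨ ((P ∨ P) ∨ R))) ∨ ¬Q = max(0.82, 0.63) = 0.82
¬(P ⇒ Q) ≡ ((Q ∨ (Q ∨ ((P ∨ P) ∨ R))) ∨ ¬Q) = 1 − |0.45 − 0.82| = 1 − 0.37 = 0.63

0.63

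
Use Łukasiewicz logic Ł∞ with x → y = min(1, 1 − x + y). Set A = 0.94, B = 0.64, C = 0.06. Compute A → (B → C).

B → C = min(1, 1 − 0.64 + 0.06) = min(1, 0.42) = 0.42
A → (B → C) = min(1, 1 − 0.94 + 0.42) = min(1, 0.48) = 0.48

0.48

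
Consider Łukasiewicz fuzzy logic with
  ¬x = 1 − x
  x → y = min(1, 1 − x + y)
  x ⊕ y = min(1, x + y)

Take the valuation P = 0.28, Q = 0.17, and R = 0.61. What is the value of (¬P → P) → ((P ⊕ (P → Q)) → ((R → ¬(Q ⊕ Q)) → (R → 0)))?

0.83

¬P = 1 − 0.28 = 0.72
¬P → P = min(1, 1 − 0.72 + 0.28) = min(1, 0.56) = 0.56
P → Q = min(1, 1 − 0.28 + 0.17) = min(1, 0.89) = 0.89
P ⊕ (P → Q) = min(1, 0.28 + 0.89) = min(1, 1.17) = 1.00
Q ⊕ Q = min(1, 0.17 + 0.17) = min(1, 0.34) = 0.34
¬(Q ⊕ Q) = 1 − 0.34 = 0.66
R → ¬(Q ⊕ Q) = min(1, 1 − 0.61 + 0.66) = min(1, 1.05) = 1.00
R → 0 = min(1, 1 − 0.61 + 0.00) = min(1, 0.39) = 0.39
(R → ¬(Q ⊕ Q)) → (R → 0) = min(1, 1 − 1.00 + 0.39) = min(1, 0.39) = 0.39
(P ⊕ (P → Q)) → ((R → ¬(Q ⊕ Q)) → (R → 0)) = min(1, 1 − 1.00 + 0.39) = min(1, 0.39) = 0.39
(¬P → P) → ((P ⊕ (P → Q)) → ((R → ¬(Q ⊕ Q)) → (R → 0))) = min(1, 1 − 0.56 + 0.39) = min(1, 0.83) = 0.83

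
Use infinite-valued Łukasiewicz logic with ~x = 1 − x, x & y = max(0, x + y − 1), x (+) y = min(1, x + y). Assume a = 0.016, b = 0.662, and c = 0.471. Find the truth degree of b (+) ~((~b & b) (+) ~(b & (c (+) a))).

~b = 1 − 0.662 = 0.338
~b & b = max(0, 0.338 + 0.662 − 1) = max(0, 0.000) = 0.000
c (+) a = min(1, 0.471 + 0.016) = min(1, 0.487) = 0.487
b & (c (+) a) = max(0, 0.662 + 0.487 − 1) = max(0, 0.149) = 0.149
~(b & (c (+) a)) = 1 − 0.149 = 0.851
(~b & b) (+) ~(b & (c (+) a)) = min(1, 0.000 + 0.851) = min(1, 0.851) = 0.851
~((~b & b) (+) ~(b & (c (+) a))) = 1 − 0.851 = 0.149
b (+) ~((~b & b) (+) ~(b & (c (+) a))) = min(1, 0.662 + 0.149) = min(1, 0.811) = 0.811

0.811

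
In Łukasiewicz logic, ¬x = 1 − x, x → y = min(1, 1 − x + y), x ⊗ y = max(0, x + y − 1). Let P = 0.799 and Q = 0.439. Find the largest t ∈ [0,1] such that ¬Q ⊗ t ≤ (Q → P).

¬Q = 1 − 0.439 = 0.561
So the left factor is ¬Q = 0.561.
Q → P = min(1, 1 − 0.439 + 0.799) = min(1, 1.360) = 1.000
So the right-hand bound is Q → P = 1.000.
The residuum of the Łukasiewicz t-norm gives the supremum: min(1, 1 − 0.561 + 1.000).
1 − 0.561 + 1.000 = 1.439, so t = min(1, 1.439) = 1.000.
Check: 0.561 ⊗ 1.000 = max(0, 0.561) = 0.561 ≤ 1.000.

1.000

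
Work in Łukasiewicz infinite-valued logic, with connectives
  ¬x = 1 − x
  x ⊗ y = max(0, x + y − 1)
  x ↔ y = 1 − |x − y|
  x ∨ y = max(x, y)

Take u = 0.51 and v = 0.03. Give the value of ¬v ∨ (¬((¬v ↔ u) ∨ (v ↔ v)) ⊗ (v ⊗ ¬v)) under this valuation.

¬v = 1 − 0.03 = 0.97
¬v ↔ u = 1 − |0.97 − 0.51| = 1 − 0.46 = 0.54
v ↔ v = 1 − |0.03 − 0.03| = 1 − 0.00 = 1.00
(¬v ↔ u) ∨ (v ↔ v) = max(0.54, 1.00) = 1.00
¬((¬v ↔ u) ∨ (v ↔ v)) = 1 − 1.00 = 0.00
v ⊗ ¬v = max(0, 0.03 + 0.97 − 1) = max(0, 0.00) = 0.00
¬((¬v ↔ u) ∨ (v ↔ v)) ⊗ (v ⊗ ¬v) = max(0, 0.00 + 0.00 − 1) = max(0, -1.00) = 0.00
¬v ∨ (¬((¬v ↔ u) ∨ (v ↔ v)) ⊗ (v ⊗ ¬v)) = max(0.97, 0.00) = 0.97

0.97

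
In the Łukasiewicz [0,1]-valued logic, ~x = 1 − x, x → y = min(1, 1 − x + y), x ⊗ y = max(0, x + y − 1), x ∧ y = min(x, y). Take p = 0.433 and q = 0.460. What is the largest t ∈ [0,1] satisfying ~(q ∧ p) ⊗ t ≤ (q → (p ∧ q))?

1.000

q ∧ p = min(0.460, 0.433) = 0.433
~(q ∧ p) = 1 − 0.433 = 0.567
So the left factor is ~(q ∧ p) = 0.567.
p ∧ q = min(0.433, 0.460) = 0.433
q → (p ∧ q) = min(1, 1 − 0.460 + 0.433) = min(1, 0.973) = 0.973
So the right-hand bound is q → (p ∧ q) = 0.973.
The residuum of the Łukasiewicz t-norm gives the supremum: min(1, 1 − 0.567 + 0.973).
1 − 0.567 + 0.973 = 1.406, so t = min(1, 1.406) = 1.000.
Check: 0.567 ⊗ 1.000 = max(0, 0.567) = 0.567 ≤ 0.973.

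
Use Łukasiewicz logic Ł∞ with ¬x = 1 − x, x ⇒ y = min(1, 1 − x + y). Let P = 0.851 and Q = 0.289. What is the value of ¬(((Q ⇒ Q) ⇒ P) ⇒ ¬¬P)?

0.000

Q ⇒ Q = min(1, 1 − 0.289 + 0.289) = min(1, 1.000) = 1.000
(Q ⇒ Q) ⇒ P = min(1, 1 − 1.000 + 0.851) = min(1, 0.851) = 0.851
¬P = 1 − 0.851 = 0.149
¬¬P = 1 − 0.149 = 0.851
((Q ⇒ Q) ⇒ P) ⇒ ¬¬P = min(1, 1 − 0.851 + 0.851) = min(1, 1.000) = 1.000
¬(((Q ⇒ Q) ⇒ P) ⇒ ¬¬P) = 1 − 1.000 = 0.000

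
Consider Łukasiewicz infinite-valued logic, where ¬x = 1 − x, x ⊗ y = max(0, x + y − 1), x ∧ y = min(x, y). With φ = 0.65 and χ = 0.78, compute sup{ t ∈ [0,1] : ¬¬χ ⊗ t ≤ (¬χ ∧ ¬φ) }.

0.44

¬χ = 1 − 0.78 = 0.22
¬¬χ = 1 − 0.22 = 0.78
So the left factor is ¬¬χ = 0.78.
¬φ = 1 − 0.65 = 0.35
¬χ ∧ ¬φ = min(0.22, 0.35) = 0.22
So the right-hand bound is ¬χ ∧ ¬φ = 0.22.
The residuum of the Łukasiewicz t-norm gives the supremum: min(1, 1 − 0.78 + 0.22).
1 − 0.78 + 0.22 = 0.44, so t = min(1, 0.44) = 0.44.
Check: 0.78 ⊗ 0.44 = max(0, 0.22) = 0.22 ≤ 0.22.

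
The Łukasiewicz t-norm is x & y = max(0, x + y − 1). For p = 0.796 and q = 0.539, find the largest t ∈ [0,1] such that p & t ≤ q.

0.743

The residuum of the Łukasiewicz t-norm gives the supremum: min(1, 1 − 0.796 + 0.539).
1 − 0.796 + 0.539 = 0.743, so t = min(1, 0.743) = 0.743.
Check: 0.796 & 0.743 = max(0, 0.539) = 0.539 ≤ 0.539.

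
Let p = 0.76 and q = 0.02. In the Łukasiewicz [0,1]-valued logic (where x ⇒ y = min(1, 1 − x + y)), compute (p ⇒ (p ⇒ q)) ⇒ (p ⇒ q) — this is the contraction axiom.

p ⇒ q = min(1, 1 − 0.76 + 0.02) = min(1, 0.26) = 0.26
p ⇒ (p ⇒ q) = min(1, 1 − 0.76 + 0.26) = min(1, 0.50) = 0.50
(p ⇒ (p ⇒ q)) ⇒ (p ⇒ q) = min(1, 1 − 0.50 + 0.26) = min(1, 0.76) = 0.76
(The value 0.76 < 1 shows this instance is not satisfied; fails in Ł∞ (the t-norm is not idempotent).)

0.76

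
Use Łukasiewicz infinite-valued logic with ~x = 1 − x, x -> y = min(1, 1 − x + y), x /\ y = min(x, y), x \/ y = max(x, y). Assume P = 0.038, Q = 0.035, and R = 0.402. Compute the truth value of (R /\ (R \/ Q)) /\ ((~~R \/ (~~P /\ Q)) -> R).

R \/ Q = max(0.402, 0.035) = 0.402
R /\ (R \/ Q) = min(0.402, 0.402) = 0.402
~R = 1 − 0.402 = 0.598
~~R = 1 − 0.598 = 0.402
~P = 1 − 0.038 = 0.962
~~P = 1 − 0.962 = 0.038
~~P /\ Q = min(0.038, 0.035) = 0.035
~~R \/ (~~P /\ Q) = max(0.402, 0.035) = 0.402
(~~R \/ (~~P /\ Q)) -> R = min(1, 1 − 0.402 + 0.402) = min(1, 1.000) = 1.000
(R /\ (R \/ Q)) /\ ((~~R \/ (~~P /\ Q)) -> R) = min(0.402, 1.000) = 0.402

0.402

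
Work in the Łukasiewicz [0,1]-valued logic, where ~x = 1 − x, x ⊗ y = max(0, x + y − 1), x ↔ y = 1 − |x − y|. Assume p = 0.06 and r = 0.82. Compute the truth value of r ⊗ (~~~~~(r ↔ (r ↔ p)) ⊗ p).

r ↔ p = 1 − |0.82 − 0.06| = 1 − 0.76 = 0.24
r ↔ (r ↔ p) = 1 − |0.82 − 0.24| = 1 − 0.58 = 0.42
~(r ↔ (r ↔ p)) = 1 − 0.42 = 0.58
~~(r ↔ (r ↔ p)) = 1 − 0.58 = 0.42
~~~(r ↔ (r ↔ p)) = 1 − 0.42 = 0.58
~~~~(r ↔ (r ↔ p)) = 1 − 0.58 = 0.42
~~~~~(r ↔ (r ↔ p)) = 1 − 0.42 = 0.58
~~~~~(r ↔ (r ↔ p)) ⊗ p = max(0, 0.58 + 0.06 − 1) = max(0, -0.36) = 0.00
r ⊗ (~~~~~(r ↔ (r ↔ p)) ⊗ p) = max(0, 0.82 + 0.00 − 1) = max(0, -0.18) = 0.00

0.00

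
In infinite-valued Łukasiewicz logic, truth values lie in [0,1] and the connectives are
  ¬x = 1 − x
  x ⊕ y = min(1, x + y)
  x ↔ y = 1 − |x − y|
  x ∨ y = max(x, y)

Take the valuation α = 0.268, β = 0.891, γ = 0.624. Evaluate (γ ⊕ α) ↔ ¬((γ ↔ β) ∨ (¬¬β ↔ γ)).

γ ⊕ α = min(1, 0.624 + 0.268) = min(1, 0.892) = 0.892
γ ↔ β = 1 − |0.624 − 0.891| = 1 − 0.267 = 0.733
¬β = 1 − 0.891 = 0.109
¬¬β = 1 − 0.109 = 0.891
¬¬β ↔ γ = 1 − |0.891 − 0.624| = 1 − 0.267 = 0.733
(γ ↔ β) ∨ (¬¬β ↔ γ) = max(0.733, 0.733) = 0.733
¬((γ ↔ β) ∨ (¬¬β ↔ γ)) = 1 − 0.733 = 0.267
(γ ⊕ α) ↔ ¬((γ ↔ β) ∨ (¬¬β ↔ γ)) = 1 − |0.892 − 0.267| = 1 − 0.625 = 0.375

0.375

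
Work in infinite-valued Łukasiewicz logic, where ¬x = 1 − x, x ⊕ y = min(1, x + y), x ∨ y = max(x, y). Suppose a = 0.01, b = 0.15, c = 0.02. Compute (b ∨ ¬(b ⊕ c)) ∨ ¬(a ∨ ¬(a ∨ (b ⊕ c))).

b ⊕ c = min(1, 0.15 + 0.02) = min(1, 0.17) = 0.17
¬(b ⊕ c) = 1 − 0.17 = 0.83
b ∨ ¬(b ⊕ c) = max(0.15, 0.83) = 0.83
a ∨ (b ⊕ c) = max(0.01, 0.17) = 0.17
¬(a ∨ (b ⊕ c)) = 1 − 0.17 = 0.83
a ∨ ¬(a ∨ (b ⊕ c)) = max(0.01, 0.83) = 0.83
¬(a ∨ ¬(a ∨ (b ⊕ c))) = 1 − 0.83 = 0.17
(b ∨ ¬(b ⊕ c)) ∨ ¬(a ∨ ¬(a ∨ (b ⊕ c))) = max(0.83, 0.17) = 0.83

0.83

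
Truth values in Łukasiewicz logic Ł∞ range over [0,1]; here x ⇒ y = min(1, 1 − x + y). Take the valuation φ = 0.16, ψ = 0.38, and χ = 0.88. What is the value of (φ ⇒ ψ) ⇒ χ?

0.88

φ ⇒ ψ = min(1, 1 − 0.16 + 0.38) = min(1, 1.22) = 1.00
(φ ⇒ ψ) ⇒ χ = min(1, 1 − 1.00 + 0.88) = min(1, 0.88) = 0.88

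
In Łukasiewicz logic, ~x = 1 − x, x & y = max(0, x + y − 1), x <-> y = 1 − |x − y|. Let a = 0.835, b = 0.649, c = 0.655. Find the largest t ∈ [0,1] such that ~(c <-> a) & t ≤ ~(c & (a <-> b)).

c <-> a = 1 − |0.655 − 0.835| = 1 − 0.180 = 0.820
~(c <-> a) = 1 − 0.820 = 0.180
So the left factor is ~(c <-> a) = 0.180.
a <-> b = 1 − |0.835 − 0.649| = 1 − 0.186 = 0.814
c & (a <-> b) = max(0, 0.655 + 0.814 − 1) = max(0, 0.469) = 0.469
~(c & (a <-> b)) = 1 − 0.469 = 0.531
So the right-hand bound is ~(c & (a <-> b)) = 0.531.
The residuum of the Łukasiewicz t-norm gives the supremum: min(1, 1 − 0.180 + 0.531).
1 − 0.180 + 0.531 = 1.351, so t = min(1, 1.351) = 1.000.
Check: 0.180 & 1.000 = max(0, 0.180) = 0.180 ≤ 0.531.

1.000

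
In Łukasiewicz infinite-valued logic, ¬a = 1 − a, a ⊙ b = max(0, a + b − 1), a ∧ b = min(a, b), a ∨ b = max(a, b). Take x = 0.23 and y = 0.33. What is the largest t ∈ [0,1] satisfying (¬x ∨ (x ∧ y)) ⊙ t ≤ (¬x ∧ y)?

0.56

¬x = 1 − 0.23 = 0.77
x ∧ y = min(0.23, 0.33) = 0.23
¬x ∨ (x ∧ y) = max(0.77, 0.23) = 0.77
So the left factor is ¬x ∨ (x ∧ y) = 0.77.
¬x ∧ y = min(0.77, 0.33) = 0.33
So the right-hand bound is ¬x ∧ y = 0.33.
The residuum of the Łukasiewicz t-norm gives the supremum: min(1, 1 − 0.77 + 0.33).
1 − 0.77 + 0.33 = 0.56, so t = min(1, 0.56) = 0.56.
Check: 0.77 ⊙ 0.56 = max(0, 0.33) = 0.33 ≤ 0.33.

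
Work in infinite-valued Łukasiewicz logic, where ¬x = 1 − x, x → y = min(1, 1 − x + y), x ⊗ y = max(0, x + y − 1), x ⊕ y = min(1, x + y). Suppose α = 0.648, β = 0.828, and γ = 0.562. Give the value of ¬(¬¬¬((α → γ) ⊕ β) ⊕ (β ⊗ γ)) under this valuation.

α → γ = min(1, 1 − 0.648 + 0.562) = min(1, 0.914) = 0.914
(α → γ) ⊕ β = min(1, 0.914 + 0.828) = min(1, 1.742) = 1.000
¬((α → γ) ⊕ β) = 1 − 1.000 = 0.000
¬¬((α → γ) ⊕ β) = 1 − 0.000 = 1.000
¬¬¬((α → γ) ⊕ β) = 1 − 1.000 = 0.000
β ⊗ γ = max(0, 0.828 + 0.562 − 1) = max(0, 0.390) = 0.390
¬¬¬((α → γ) ⊕ β) ⊕ (β ⊗ γ) = min(1, 0.000 + 0.390) = min(1, 0.390) = 0.390
¬(¬¬¬((α → γ) ⊕ β) ⊕ (β ⊗ γ)) = 1 − 0.390 = 0.610

0.610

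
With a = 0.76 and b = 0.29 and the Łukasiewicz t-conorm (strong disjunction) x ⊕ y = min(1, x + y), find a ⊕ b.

1.00

a ⊕ b = min(1, 0.76 + 0.29) = min(1, 1.05) = 1.00
For comparison, the Gödel t-conorm max(x, y) would give 0.76.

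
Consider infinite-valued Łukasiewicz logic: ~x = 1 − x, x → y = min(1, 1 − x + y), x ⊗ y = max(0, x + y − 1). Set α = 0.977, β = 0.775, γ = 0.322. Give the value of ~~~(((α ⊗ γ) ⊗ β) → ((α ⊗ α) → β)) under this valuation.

0.000

α ⊗ γ = max(0, 0.977 + 0.322 − 1) = max(0, 0.299) = 0.299
(α ⊗ γ) ⊗ β = max(0, 0.299 + 0.775 − 1) = max(0, 0.074) = 0.074
α ⊗ α = max(0, 0.977 + 0.977 − 1) = max(0, 0.954) = 0.954
(α ⊗ α) → β = min(1, 1 − 0.954 + 0.775) = min(1, 0.821) = 0.821
((α ⊗ γ) ⊗ β) → ((α ⊗ α) → β) = min(1, 1 − 0.074 + 0.821) = min(1, 1.747) = 1.000
~(((α ⊗ γ) ⊗ β) → ((α ⊗ α) → β)) = 1 − 1.000 = 0.000
~~(((α ⊗ γ) ⊗ β) → ((α ⊗ α) → β)) = 1 − 0.000 = 1.000
~~~(((α ⊗ γ) ⊗ β) → ((α ⊗ α) → β)) = 1 − 1.000 = 0.000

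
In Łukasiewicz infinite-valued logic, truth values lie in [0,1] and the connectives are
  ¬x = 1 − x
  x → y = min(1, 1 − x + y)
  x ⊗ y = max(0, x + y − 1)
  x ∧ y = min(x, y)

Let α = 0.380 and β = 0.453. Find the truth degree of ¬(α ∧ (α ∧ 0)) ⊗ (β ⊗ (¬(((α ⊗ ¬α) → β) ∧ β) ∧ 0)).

0.000

α ∧ 0 = min(0.380, 0.000) = 0.000
α ∧ (α ∧ 0) = min(0.380, 0.000) = 0.000
¬(α ∧ (α ∧ 0)) = 1 − 0.000 = 1.000
¬α = 1 − 0.380 = 0.620
α ⊗ ¬α = max(0, 0.380 + 0.620 − 1) = max(0, 0.000) = 0.000
(α ⊗ ¬α) → β = min(1, 1 − 0.000 + 0.453) = min(1, 1.453) = 1.000
((α ⊗ ¬α) → β) ∧ β = min(1.000, 0.453) = 0.453
¬(((α ⊗ ¬α) → β) ∧ β) = 1 − 0.453 = 0.547
¬(((α ⊗ ¬α) → β) ∧ β) ∧ 0 = min(0.547, 0.000) = 0.000
β ⊗ (¬(((α ⊗ ¬α) → β) ∧ β) ∧ 0) = max(0, 0.453 + 0.000 − 1) = max(0, -0.547) = 0.000
¬(α ∧ (α ∧ 0)) ⊗ (β ⊗ (¬(((α ⊗ ¬α) → β) ∧ β) ∧ 0)) = max(0, 1.000 + 0.000 − 1) = max(0, 0.000) = 0.000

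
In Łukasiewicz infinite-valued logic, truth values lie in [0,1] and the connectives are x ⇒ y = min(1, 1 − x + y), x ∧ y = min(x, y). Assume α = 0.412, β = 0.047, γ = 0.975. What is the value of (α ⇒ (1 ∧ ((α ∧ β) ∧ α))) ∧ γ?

0.635

α ∧ β = min(0.412, 0.047) = 0.047
(α ∧ β) ∧ α = min(0.047, 0.412) = 0.047
1 ∧ ((α ∧ β) ∧ α) = min(1.000, 0.047) = 0.047
α ⇒ (1 ∧ ((α ∧ β) ∧ α)) = min(1, 1 − 0.412 + 0.047) = min(1, 0.635) = 0.635
(α ⇒ (1 ∧ ((α ∧ β) ∧ α))) ∧ γ = min(0.635, 0.975) = 0.635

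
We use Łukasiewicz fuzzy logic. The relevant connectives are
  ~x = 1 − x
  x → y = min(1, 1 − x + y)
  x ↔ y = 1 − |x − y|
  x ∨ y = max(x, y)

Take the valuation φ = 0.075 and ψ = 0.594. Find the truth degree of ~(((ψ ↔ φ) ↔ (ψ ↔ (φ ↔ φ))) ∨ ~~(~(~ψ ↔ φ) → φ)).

0.113

ψ ↔ φ = 1 − |0.594 − 0.075| = 1 − 0.519 = 0.481
φ ↔ φ = 1 − |0.075 − 0.075| = 1 − 0.000 = 1.000
ψ ↔ (φ ↔ φ) = 1 − |0.594 − 1.000| = 1 − 0.406 = 0.594
(ψ ↔ φ) ↔ (ψ ↔ (φ ↔ φ)) = 1 − |0.481 − 0.594| = 1 − 0.113 = 0.887
~ψ = 1 − 0.594 = 0.406
~ψ ↔ φ = 1 − |0.406 − 0.075| = 1 − 0.331 = 0.669
~(~ψ ↔ φ) = 1 − 0.669 = 0.331
~(~ψ ↔ φ) → φ = min(1, 1 − 0.331 + 0.075) = min(1, 0.744) = 0.744
~(~(~ψ ↔ φ) → φ) = 1 − 0.744 = 0.256
~~(~(~ψ ↔ φ) → φ) = 1 − 0.256 = 0.744
((ψ ↔ φ) ↔ (ψ ↔ (φ ↔ φ))) ∨ ~~(~(~ψ ↔ φ) → φ) = max(0.887, 0.744) = 0.887
~(((ψ ↔ φ) ↔ (ψ ↔ (φ ↔ φ))) ∨ ~~(~(~ψ ↔ φ) → φ)) = 1 − 0.887 = 0.113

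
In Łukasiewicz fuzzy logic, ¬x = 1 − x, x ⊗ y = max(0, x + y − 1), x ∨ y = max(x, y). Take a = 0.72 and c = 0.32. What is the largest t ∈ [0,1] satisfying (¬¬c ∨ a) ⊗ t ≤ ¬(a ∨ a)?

¬c = 1 − 0.32 = 0.68
¬¬c = 1 − 0.68 = 0.32
¬¬c ∨ a = max(0.32, 0.72) = 0.72
So the left factor is ¬¬c ∨ a = 0.72.
a ∨ a = max(0.72, 0.72) = 0.72
¬(a ∨ a) = 1 − 0.72 = 0.28
So the right-hand bound is ¬(a ∨ a) = 0.28.
The residuum of the Łukasiewicz t-norm gives the supremum: min(1, 1 − 0.72 + 0.28).
1 − 0.72 + 0.28 = 0.56, so t = min(1, 0.56) = 0.56.
Check: 0.72 ⊗ 0.56 = max(0, 0.28) = 0.28 ≤ 0.28.

0.56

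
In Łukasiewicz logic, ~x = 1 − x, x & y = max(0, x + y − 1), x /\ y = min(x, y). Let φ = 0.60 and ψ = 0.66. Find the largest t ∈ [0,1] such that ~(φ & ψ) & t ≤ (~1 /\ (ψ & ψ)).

0.26

φ & ψ = max(0, 0.60 + 0.66 − 1) = max(0, 0.26) = 0.26
~(φ & ψ) = 1 − 0.26 = 0.74
So the left factor is ~(φ & ψ) = 0.74.
~1 = 1 − 1.00 = 0.00
ψ & ψ = max(0, 0.66 + 0.66 − 1) = max(0, 0.32) = 0.32
~1 /\ (ψ & ψ) = min(0.00, 0.32) = 0.00
So the right-hand bound is ~1 /\ (ψ & ψ) = 0.00.
The residuum of the Łukasiewicz t-norm gives the supremum: min(1, 1 − 0.74 + 0.00).
1 − 0.74 + 0.00 = 0.26, so t = min(1, 0.26) = 0.26.
Check: 0.74 & 0.26 = max(0, 0.00) = 0.00 ≤ 0.00.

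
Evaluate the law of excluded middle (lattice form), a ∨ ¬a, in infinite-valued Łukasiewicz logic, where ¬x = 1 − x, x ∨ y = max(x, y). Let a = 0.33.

¬a = 1 − 0.33 = 0.67
a ∨ ¬a = max(0.33, 0.67) = 0.67
(The value 0.67 < 1 shows this instance is not satisfied; not a Ł∞-tautology — its value is max(a, 1−a).)

0.67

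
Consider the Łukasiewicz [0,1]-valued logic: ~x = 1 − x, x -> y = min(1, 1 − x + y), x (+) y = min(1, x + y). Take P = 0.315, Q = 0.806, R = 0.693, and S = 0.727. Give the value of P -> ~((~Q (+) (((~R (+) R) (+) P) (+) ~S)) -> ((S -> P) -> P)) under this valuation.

~Q = 1 − 0.806 = 0.194
~R = 1 − 0.693 = 0.307
~R (+) R = min(1, 0.307 + 0.693) = min(1, 1.000) = 1.000
(~R (+) R) (+) P = min(1, 1.000 + 0.315) = min(1, 1.315) = 1.000
~S = 1 − 0.727 = 0.273
((~R (+) R) (+) P) (+) ~S = min(1, 1.000 + 0.273) = min(1, 1.273) = 1.000
~Q (+) (((~R (+) R) (+) P) (+) ~S) = min(1, 0.194 + 1.000) = min(1, 1.194) = 1.000
S -> P = min(1, 1 − 0.727 + 0.315) = min(1, 0.588) = 0.588
(S -> P) -> P = min(1, 1 − 0.588 + 0.315) = min(1, 0.727) = 0.727
(~Q (+) (((~R (+) R) (+) P) (+) ~S)) -> ((S -> P) -> P) = min(1, 1 − 1.000 + 0.727) = min(1, 0.727) = 0.727
~((~Q (+) (((~R (+) R) (+) P) (+) ~S)) -> ((S -> P) -> P)) = 1 − 0.727 = 0.273
P -> ~((~Q (+) (((~R (+) R) (+) P) (+) ~S)) -> ((S -> P) -> P)) = min(1, 1 − 0.315 + 0.273) = min(1, 0.958) = 0.958

0.958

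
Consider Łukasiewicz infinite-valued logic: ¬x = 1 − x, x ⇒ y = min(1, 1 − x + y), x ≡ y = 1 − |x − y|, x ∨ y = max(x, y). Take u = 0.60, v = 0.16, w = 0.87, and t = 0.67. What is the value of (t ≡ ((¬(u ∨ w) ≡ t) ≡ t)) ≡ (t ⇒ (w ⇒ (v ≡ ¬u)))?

0.88

u ∨ w = max(0.60, 0.87) = 0.87
¬(u ∨ w) = 1 − 0.87 = 0.13
¬(u ∨ w) ≡ t = 1 − |0.13 − 0.67| = 1 − 0.54 = 0.46
(¬(u ∨ w) ≡ t) ≡ t = 1 − |0.46 − 0.67| = 1 − 0.21 = 0.79
t ≡ ((¬(u ∨ w) ≡ t) ≡ t) = 1 − |0.67 − 0.79| = 1 − 0.12 = 0.88
¬u = 1 − 0.60 = 0.40
v ≡ ¬u = 1 − |0.16 − 0.40| = 1 − 0.24 = 0.76
w ⇒ (v ≡ ¬u) = min(1, 1 − 0.87 + 0.76) = min(1, 0.89) = 0.89
t ⇒ (w ⇒ (v ≡ ¬u)) = min(1, 1 − 0.67 + 0.89) = min(1, 1.22) = 1.00
(t ≡ ((¬(u ∨ w) ≡ t) ≡ t)) ≡ (t ⇒ (w ⇒ (v ≡ ¬u))) = 1 − |0.88 − 1.00| = 1 − 0.12 = 0.88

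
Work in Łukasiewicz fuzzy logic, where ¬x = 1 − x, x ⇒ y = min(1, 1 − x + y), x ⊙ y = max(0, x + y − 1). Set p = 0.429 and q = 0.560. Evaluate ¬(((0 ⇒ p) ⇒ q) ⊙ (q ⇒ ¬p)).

0 ⇒ p = min(1, 1 − 0.000 + 0.429) = min(1, 1.429) = 1.000
(0 ⇒ p) ⇒ q = min(1, 1 − 1.000 + 0.560) = min(1, 0.560) = 0.560
¬p = 1 − 0.429 = 0.571
q ⇒ ¬p = min(1, 1 − 0.560 + 0.571) = min(1, 1.011) = 1.000
((0 ⇒ p) ⇒ q) ⊙ (q ⇒ ¬p) = max(0, 0.560 + 1.000 − 1) = max(0, 0.560) = 0.560
¬(((0 ⇒ p) ⇒ q) ⊙ (q ⇒ ¬p)) = 1 − 0.560 = 0.440

0.440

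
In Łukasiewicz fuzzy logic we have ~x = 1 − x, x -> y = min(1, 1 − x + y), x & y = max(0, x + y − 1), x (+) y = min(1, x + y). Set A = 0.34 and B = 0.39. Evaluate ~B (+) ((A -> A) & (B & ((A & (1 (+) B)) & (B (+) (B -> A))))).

0.61

~B = 1 − 0.39 = 0.61
A -> A = min(1, 1 − 0.34 + 0.34) = min(1, 1.00) = 1.00
1 (+) B = min(1, 1.00 + 0.39) = min(1, 1.39) = 1.00
A & (1 (+) B) = max(0, 0.34 + 1.00 − 1) = max(0, 0.34) = 0.34
B -> A = min(1, 1 − 0.39 + 0.34) = min(1, 0.95) = 0.95
B (+) (B -> A) = min(1, 0.39 + 0.95) = min(1, 1.34) = 1.00
(A & (1 (+) B)) & (B (+) (B -> A)) = max(0, 0.34 + 1.00 − 1) = max(0, 0.34) = 0.34
B & ((A & (1 (+) B)) & (B (+) (B -> A))) = max(0, 0.39 + 0.34 − 1) = max(0, -0.27) = 0.00
(A -> A) & (B & ((A & (1 (+) B)) & (B (+) (B -> A)))) = max(0, 1.00 + 0.00 − 1) = max(0, 0.00) = 0.00
~B (+) ((A -> A) & (B & ((A & (1 (+) B)) & (B (+) (B -> A))))) = min(1, 0.61 + 0.00) = min(1, 0.61) = 0.61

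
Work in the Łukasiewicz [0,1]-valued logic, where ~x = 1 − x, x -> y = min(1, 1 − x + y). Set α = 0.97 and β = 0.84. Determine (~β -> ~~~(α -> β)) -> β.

0.87

~β = 1 − 0.84 = 0.16
α -> β = min(1, 1 − 0.97 + 0.84) = min(1, 0.87) = 0.87
~(α -> β) = 1 − 0.87 = 0.13
~~(α -> β) = 1 − 0.13 = 0.87
~~~(α -> β) = 1 − 0.87 = 0.13
~β -> ~~~(α -> β) = min(1, 1 − 0.16 + 0.13) = min(1, 0.97) = 0.97
(~β -> ~~~(α -> β)) -> β = min(1, 1 − 0.97 + 0.84) = min(1, 0.87) = 0.87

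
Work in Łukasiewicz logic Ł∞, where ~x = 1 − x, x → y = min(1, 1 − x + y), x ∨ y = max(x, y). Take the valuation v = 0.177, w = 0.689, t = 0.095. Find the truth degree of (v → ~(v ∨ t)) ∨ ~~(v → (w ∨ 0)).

1.000

v ∨ t = max(0.177, 0.095) = 0.177
~(v ∨ t) = 1 − 0.177 = 0.823
v → ~(v ∨ t) = min(1, 1 − 0.177 + 0.823) = min(1, 1.646) = 1.000
w ∨ 0 = max(0.689, 0.000) = 0.689
v → (w ∨ 0) = min(1, 1 − 0.177 + 0.689) = min(1, 1.512) = 1.000
~(v → (w ∨ 0)) = 1 − 1.000 = 0.000
~~(v → (w ∨ 0)) = 1 − 0.000 = 1.000
(v → ~(v ∨ t)) ∨ ~~(v → (w ∨ 0)) = max(1.000, 1.000) = 1.000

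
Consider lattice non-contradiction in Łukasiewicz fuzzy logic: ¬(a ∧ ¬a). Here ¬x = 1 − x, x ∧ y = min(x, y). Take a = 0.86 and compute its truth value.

0.86

¬a = 1 − 0.86 = 0.14
a ∧ ¬a = min(0.86, 0.14) = 0.14
¬(a ∧ ¬a) = 1 − 0.14 = 0.86
(The value 0.86 < 1 shows this instance is not satisfied; not a Ł∞-tautology — its value is 1 − min(a, 1−a).)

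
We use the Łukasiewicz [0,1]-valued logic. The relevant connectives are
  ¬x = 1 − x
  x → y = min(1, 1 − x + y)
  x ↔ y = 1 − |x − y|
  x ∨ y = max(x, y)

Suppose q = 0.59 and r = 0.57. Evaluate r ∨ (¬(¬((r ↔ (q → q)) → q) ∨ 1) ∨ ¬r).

0.57

q → q = min(1, 1 − 0.59 + 0.59) = min(1, 1.00) = 1.00
r ↔ (q → q) = 1 − |0.57 − 1.00| = 1 − 0.43 = 0.57
(r ↔ (q → q)) → q = min(1, 1 − 0.57 + 0.59) = min(1, 1.02) = 1.00
¬((r ↔ (q → q)) → q) = 1 − 1.00 = 0.00
¬((r ↔ (q → q)) → q) ∨ 1 = max(0.00, 1.00) = 1.00
¬(¬((r ↔ (q → q)) → q) ∨ 1) = 1 − 1.00 = 0.00
¬r = 1 − 0.57 = 0.43
¬(¬((r ↔ (q → q)) → q) ∨ 1) ∨ ¬r = max(0.00, 0.43) = 0.43
r ∨ (¬(¬((r ↔ (q → q)) → q) ∨ 1) ∨ ¬r) = max(0.57, 0.43) = 0.57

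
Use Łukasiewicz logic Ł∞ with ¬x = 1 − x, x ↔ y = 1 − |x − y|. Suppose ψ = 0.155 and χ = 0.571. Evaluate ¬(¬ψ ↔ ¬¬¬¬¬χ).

0.416

¬ψ = 1 − 0.155 = 0.845
¬χ = 1 − 0.571 = 0.429
¬¬χ = 1 − 0.429 = 0.571
¬¬¬χ = 1 − 0.571 = 0.429
¬¬¬¬χ = 1 − 0.429 = 0.571
¬¬¬¬¬χ = 1 − 0.571 = 0.429
¬ψ ↔ ¬¬¬¬¬χ = 1 − |0.845 − 0.429| = 1 − 0.416 = 0.584
¬(¬ψ ↔ ¬¬¬¬¬χ) = 1 − 0.584 = 0.416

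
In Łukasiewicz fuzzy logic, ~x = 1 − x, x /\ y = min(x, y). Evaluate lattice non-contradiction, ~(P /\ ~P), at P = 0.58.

0.58

~P = 1 − 0.58 = 0.42
P /\ ~P = min(0.58, 0.42) = 0.42
~(P /\ ~P) = 1 − 0.42 = 0.58
(The value 0.58 < 1 shows this instance is not satisfied; not a Ł∞-tautology — its value is 1 − min(a, 1−a).)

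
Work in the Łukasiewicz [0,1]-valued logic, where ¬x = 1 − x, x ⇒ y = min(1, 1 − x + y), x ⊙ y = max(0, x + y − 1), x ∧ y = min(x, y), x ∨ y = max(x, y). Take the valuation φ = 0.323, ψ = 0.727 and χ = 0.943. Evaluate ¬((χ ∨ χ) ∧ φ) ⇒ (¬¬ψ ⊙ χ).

0.993

χ ∨ χ = max(0.943, 0.943) = 0.943
(χ ∨ χ) ∧ φ = min(0.943, 0.323) = 0.323
¬((χ ∨ χ) ∧ φ) = 1 − 0.323 = 0.677
¬ψ = 1 − 0.727 = 0.273
¬¬ψ = 1 − 0.273 = 0.727
¬¬ψ ⊙ χ = max(0, 0.727 + 0.943 − 1) = max(0, 0.670) = 0.670
¬((χ ∨ χ) ∧ φ) ⇒ (¬¬ψ ⊙ χ) = min(1, 1 − 0.677 + 0.670) = min(1, 0.993) = 0.993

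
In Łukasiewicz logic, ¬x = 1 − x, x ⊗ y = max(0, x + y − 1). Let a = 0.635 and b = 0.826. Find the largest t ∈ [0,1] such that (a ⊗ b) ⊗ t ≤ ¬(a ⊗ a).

1.000

a ⊗ b = max(0, 0.635 + 0.826 − 1) = max(0, 0.461) = 0.461
So the left factor is a ⊗ b = 0.461.
a ⊗ a = max(0, 0.635 + 0.635 − 1) = max(0, 0.270) = 0.270
¬(a ⊗ a) = 1 − 0.270 = 0.730
So the right-hand bound is ¬(a ⊗ a) = 0.730.
The residuum of the Łukasiewicz t-norm gives the supremum: min(1, 1 − 0.461 + 0.730).
1 − 0.461 + 0.730 = 1.269, so t = min(1, 1.269) = 1.000.
Check: 0.461 ⊗ 1.000 = max(0, 0.461) = 0.461 ≤ 0.730.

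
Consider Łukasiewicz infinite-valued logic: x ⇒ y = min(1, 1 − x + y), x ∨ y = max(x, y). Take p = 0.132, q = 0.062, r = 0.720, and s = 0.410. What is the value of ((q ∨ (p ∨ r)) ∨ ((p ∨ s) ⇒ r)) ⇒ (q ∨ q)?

0.062

p ∨ r = max(0.132, 0.720) = 0.720
q ∨ (p ∨ r) = max(0.062, 0.720) = 0.720
p ∨ s = max(0.132, 0.410) = 0.410
(p ∨ s) ⇒ r = min(1, 1 − 0.410 + 0.720) = min(1, 1.310) = 1.000
(q ∨ (p ∨ r)) ∨ ((p ∨ s) ⇒ r) = max(0.720, 1.000) = 1.000
q ∨ q = max(0.062, 0.062) = 0.062
((q ∨ (p ∨ r)) ∨ ((p ∨ s) ⇒ r)) ⇒ (q ∨ q) = min(1, 1 − 1.000 + 0.062) = min(1, 0.062) = 0.062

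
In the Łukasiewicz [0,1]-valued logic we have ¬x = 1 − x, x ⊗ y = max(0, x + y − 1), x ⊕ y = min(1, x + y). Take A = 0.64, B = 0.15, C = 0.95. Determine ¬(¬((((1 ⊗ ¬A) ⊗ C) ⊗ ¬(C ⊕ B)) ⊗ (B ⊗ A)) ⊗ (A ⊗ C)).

¬A = 1 − 0.64 = 0.36
1 ⊗ ¬A = max(0, 1.00 + 0.36 − 1) = max(0, 0.36) = 0.36
(1 ⊗ ¬A) ⊗ C = max(0, 0.36 + 0.95 − 1) = max(0, 0.31) = 0.31
C ⊕ B = min(1, 0.95 + 0.15) = min(1, 1.10) = 1.00
¬(C ⊕ B) = 1 − 1.00 = 0.00
((1 ⊗ ¬A) ⊗ C) ⊗ ¬(C ⊕ B) = max(0, 0.31 + 0.00 − 1) = max(0, -0.69) = 0.00
B ⊗ A = max(0, 0.15 + 0.64 − 1) = max(0, -0.21) = 0.00
(((1 ⊗ ¬A) ⊗ C) ⊗ ¬(C ⊕ B)) ⊗ (B ⊗ A) = max(0, 0.00 + 0.00 − 1) = max(0, -1.00) = 0.00
¬((((1 ⊗ ¬A) ⊗ C) ⊗ ¬(C ⊕ B)) ⊗ (B ⊗ A)) = 1 − 0.00 = 1.00
A ⊗ C = max(0, 0.64 + 0.95 − 1) = max(0, 0.59) = 0.59
¬((((1 ⊗ ¬A) ⊗ C) ⊗ ¬(C ⊕ B)) ⊗ (B ⊗ A)) ⊗ (A ⊗ C) = max(0, 1.00 + 0.59 − 1) = max(0, 0.59) = 0.59
¬(¬((((1 ⊗ ¬A) ⊗ C) ⊗ ¬(C ⊕ B)) ⊗ (B ⊗ A)) ⊗ (A ⊗ C)) = 1 − 0.59 = 0.41

0.41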